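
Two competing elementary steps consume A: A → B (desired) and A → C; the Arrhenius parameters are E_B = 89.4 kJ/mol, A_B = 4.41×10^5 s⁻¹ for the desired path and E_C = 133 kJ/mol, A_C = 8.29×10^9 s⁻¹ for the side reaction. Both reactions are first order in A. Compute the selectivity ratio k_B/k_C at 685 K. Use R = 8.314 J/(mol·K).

0.112

Since both paths have the same order in A, the concentration cancels and S_{B/C} = k_B/k_C = (A_B/A_C)·exp[(E_C−E_B)/(RT)].
(E_C−E_B)/(RT) = (133−89.4)×10³/(8.314×685) = 43600/5695 = 7.656.
k_B/k_C = (4.41×10^5/8.29×10^9)·exp(7.656) = 5.320×10^-5 × 2113 = 0.112.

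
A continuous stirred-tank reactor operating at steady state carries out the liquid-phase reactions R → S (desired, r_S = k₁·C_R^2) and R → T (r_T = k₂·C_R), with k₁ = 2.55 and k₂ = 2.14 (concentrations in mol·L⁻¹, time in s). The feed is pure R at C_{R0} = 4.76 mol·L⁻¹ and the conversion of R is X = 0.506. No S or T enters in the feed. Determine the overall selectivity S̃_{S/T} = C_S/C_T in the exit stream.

2.80

Exit C_R = C_{R0}(1−X) = 4.76×0.494 = 2.351 mol·L⁻¹.
Rates in a CSTR are evaluated at the outlet concentration: r_S = 2.55×2.351^2 = 14.10, r_T = 2.14×2.351 = 5.032.
Overall selectivity = C_S/C_T = r_Sτ/(r_Tτ) = r_S/r_T = 2.80.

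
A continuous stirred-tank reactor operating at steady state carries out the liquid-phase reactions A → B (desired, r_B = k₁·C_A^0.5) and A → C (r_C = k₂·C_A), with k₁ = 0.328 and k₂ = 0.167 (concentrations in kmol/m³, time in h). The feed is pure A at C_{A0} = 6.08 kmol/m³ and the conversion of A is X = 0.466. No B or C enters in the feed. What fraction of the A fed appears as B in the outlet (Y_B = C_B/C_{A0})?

0.243

Exit C_A = C_{A0}(1−X) = 6.08×0.534 = 3.247 kmol/m³.
Rates in a CSTR are evaluated at the outlet concentration: r_B = 0.328×3.247^0.5 = 0.5910, r_C = 0.167×3.247 = 0.5422.
Fraction of consumed A going to B: r_B/(r_B+r_C) = 0.5215.
C_B = 0.5215·C_{A0}·X = 0.5215×6.08×0.466 = 1.48 kmol/m³; Y_B = C_B/C_{A0} = 0.243.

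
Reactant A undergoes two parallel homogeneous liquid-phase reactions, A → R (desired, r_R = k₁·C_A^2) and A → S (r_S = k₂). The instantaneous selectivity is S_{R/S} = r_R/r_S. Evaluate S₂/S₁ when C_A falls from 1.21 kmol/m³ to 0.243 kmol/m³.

0.0403

S_{R/S} = (k₁/k₂)·C_A^2, so S₂/S₁ = (C_{A,2}/C_{A,1})^2.
= (0.243/1.21)^2 = (0.2008)^2 = 0.0403.
Selectivity toward R falls as C_A falls — high-concentration operation is favoured.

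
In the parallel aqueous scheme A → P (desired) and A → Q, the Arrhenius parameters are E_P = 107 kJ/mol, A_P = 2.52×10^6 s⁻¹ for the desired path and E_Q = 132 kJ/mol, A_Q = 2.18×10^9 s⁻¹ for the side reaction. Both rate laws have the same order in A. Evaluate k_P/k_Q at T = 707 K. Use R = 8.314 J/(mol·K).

Since both paths have the same order in A, the concentration cancels and S_{P/Q} = k_P/k_Q = (A_P/A_Q)·exp[(E_Q−E_P)/(RT)].
(E_Q−E_P)/(RT) = (132−107)×10³/(8.314×707) = 25000/5878 = 4.253.
k_P/k_Q = (2.52×10^6/2.18×10^9)·exp(4.253) = 0.001156 × 70.33 = 0.0813.
Since E_P < E_Q, lowering the temperature improves selectivity toward P.

0.0813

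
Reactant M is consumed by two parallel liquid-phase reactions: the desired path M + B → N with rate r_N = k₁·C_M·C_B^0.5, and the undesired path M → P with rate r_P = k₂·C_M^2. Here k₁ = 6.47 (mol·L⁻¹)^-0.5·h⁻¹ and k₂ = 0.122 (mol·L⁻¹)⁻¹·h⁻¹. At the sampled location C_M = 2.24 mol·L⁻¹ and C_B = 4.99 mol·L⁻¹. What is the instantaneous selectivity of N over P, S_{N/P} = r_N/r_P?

52.9

S_{N/P} = r_N/r_P = (k₁·C_M·C_B^0.5)/(k₂·C_M^2) = (k₁/k₂)·C_M⁻¹·C_B^0.5.
= (6.47×2.240×4.990^0.5) / (0.122×2.240^2) = 32.37/0.6121 = 52.9.
The undesired path is higher order in M, so low C_M (CSTR or dilute feed) favours N.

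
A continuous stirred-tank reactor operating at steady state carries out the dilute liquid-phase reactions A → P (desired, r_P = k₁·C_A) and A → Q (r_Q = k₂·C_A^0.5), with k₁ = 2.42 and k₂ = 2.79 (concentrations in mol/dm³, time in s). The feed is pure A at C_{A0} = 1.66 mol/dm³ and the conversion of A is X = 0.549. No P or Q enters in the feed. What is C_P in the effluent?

Exit C_A = C_{A0}(1−X) = 1.66×0.451 = 0.7487 mol/dm³.
In a CSTR the entire volume is at exit conditions, so r_P = 2.42×0.7487 = 1.812 and r_Q = 2.79×0.7487^0.5 = 2.414.
Fraction of consumed A going to P: r_P/(r_P+r_Q) = 0.4287.
C_P = 0.4287·C_{A0}·X = 0.4287×1.66×0.549 = 0.391 mol/dm³.

0.391 mol/dm³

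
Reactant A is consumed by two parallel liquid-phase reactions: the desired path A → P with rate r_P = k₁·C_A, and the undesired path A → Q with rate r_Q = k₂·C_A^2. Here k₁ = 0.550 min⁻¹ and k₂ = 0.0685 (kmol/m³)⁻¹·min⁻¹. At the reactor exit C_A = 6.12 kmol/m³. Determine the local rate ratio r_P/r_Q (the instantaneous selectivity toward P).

1.31

S_{P/Q} = r_P/r_Q = (k₁·C_A)/(k₂·C_A^2) = (k₁/k₂)·C_A⁻¹.
= (0.550×6.120) / (0.0685×6.120^2) = 3.366/2.566 = 1.31.
The undesired path is higher order in A, so low C_A (CSTR or dilute feed) favours P.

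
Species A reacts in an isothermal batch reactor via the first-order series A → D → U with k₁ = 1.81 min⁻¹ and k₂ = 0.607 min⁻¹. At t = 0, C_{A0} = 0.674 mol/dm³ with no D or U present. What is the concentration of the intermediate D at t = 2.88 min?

0.171 mol/dm³

Solving the coupled first-order balances gives C_D(t) = [k₁/(k₂−k₁)]·C_{A0}·(e^(−k₁t) − e^(−k₂t)).
e^(−k₁t) = e^(−1.81×2.88) = e^(−5.213) = 0.005446; e^(−k₂t) = e^(−1.748) = 0.1741.
C_D = 1.81×0.674/(0.607−1.81) × (0.005446−0.1741) = (-1.014)×(-0.1686) = 0.1710 mol/dm³.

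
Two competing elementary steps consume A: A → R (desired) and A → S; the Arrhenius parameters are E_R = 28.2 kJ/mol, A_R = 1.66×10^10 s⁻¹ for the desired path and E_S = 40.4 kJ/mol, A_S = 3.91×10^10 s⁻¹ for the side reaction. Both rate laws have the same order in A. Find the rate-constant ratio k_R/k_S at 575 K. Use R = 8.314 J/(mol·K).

5.45

With equal orders, S_{R/S} = k_R/k_S = (A_R/A_S)·exp[(E_S−E_R)/(RT)].
(E_S−E_R)/(RT) = (40.4−28.2)×10³/(8.314×575) = 12200/4781 = 2.552.
k_R/k_S = (1.66×10^10/3.91×10^10)·exp(2.552) = 0.4246 × 12.83 = 5.45.
Since E_R < E_S, lowering the temperature improves selectivity toward R.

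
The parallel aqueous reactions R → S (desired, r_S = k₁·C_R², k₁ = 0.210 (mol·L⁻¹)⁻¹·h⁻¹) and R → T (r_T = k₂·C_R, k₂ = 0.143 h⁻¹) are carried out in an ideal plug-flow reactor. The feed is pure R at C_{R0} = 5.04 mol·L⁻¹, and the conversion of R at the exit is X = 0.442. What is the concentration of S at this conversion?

1.89 mol·L⁻¹

C_R = C_{R0}(1−X) = 2.812 mol·L⁻¹.
Along a PFR/batch, dC_T/dC_R = −r_T/(r_S+r_T) = −k₂/(k₂+k₁·C_R).
Integrating from C_{R0} to C_R: C_T = (0.143/0.210)·ln[(0.143+0.210·5.04)/(0.143+0.210·2.81)] = 0.6810·ln(1.201/0.7336) = 0.3359 mol·L⁻¹.
Then C_S = (C_{R0}−C_R) − C_T = 2.228 − 0.3359 = 1.892 mol·L⁻¹.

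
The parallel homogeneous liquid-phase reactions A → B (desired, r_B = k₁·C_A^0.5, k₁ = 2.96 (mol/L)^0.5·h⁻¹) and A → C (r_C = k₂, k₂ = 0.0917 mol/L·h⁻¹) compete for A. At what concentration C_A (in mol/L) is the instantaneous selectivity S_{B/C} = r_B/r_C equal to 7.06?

S_{B/C} = (k₁/k₂)·C_A^0.5 ⇒ C_A = (S·k₂/k₁)^(2).
= (7.06×0.0917/2.96)^(2) = (0.2187)^(2) = 0.0478 mol/L.

0.0478 mol/L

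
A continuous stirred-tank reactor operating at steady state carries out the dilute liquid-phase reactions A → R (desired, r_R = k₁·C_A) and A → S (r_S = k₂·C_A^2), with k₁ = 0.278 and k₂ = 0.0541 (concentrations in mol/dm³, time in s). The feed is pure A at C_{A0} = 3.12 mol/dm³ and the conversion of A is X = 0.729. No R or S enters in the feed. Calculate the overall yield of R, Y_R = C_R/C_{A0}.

Exit C_A = C_{A0}(1−X) = 3.12×0.271 = 0.8455 mol/dm³.
In a CSTR the entire volume is at exit conditions, so r_R = 0.278×0.8455 = 0.2351 and r_S = 0.0541×0.8455^2 = 0.03868.
Fraction of consumed A going to R: r_R/(r_R+r_S) = 0.8587.
C_R = 0.8587·C_{A0}·X = 0.8587×3.12×0.729 = 1.95 mol/dm³; Y_R = C_R/C_{A0} = 0.626.

0.626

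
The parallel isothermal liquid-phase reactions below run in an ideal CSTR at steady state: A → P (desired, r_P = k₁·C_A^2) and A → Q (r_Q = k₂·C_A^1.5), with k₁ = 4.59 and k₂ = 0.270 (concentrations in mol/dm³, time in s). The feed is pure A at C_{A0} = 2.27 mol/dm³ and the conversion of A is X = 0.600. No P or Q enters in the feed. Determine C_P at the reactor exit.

Exit C_A = C_{A0}(1−X) = 2.27×0.400 = 0.9080 mol/dm³.
Rates in a CSTR are evaluated at the outlet concentration: r_P = 4.59×0.9080^2 = 3.784, r_Q = 0.270×0.9080^1.5 = 0.2336.
Fraction of consumed A going to P: r_P/(r_P+r_Q) = 0.9419.
C_P = 0.9419·C_{A0}·X = 0.9419×2.27×0.600 = 1.28 mol/dm³.

1.28 mol/dm³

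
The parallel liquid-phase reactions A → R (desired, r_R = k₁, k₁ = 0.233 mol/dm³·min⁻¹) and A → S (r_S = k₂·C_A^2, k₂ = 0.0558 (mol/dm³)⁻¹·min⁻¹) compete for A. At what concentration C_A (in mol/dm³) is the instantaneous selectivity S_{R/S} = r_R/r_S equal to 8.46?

0.703 mol/dm³

S_{R/S} = (k₁/k₂)·C_A^-2 ⇒ C_A = (S·k₂/k₁)^(-0.5).
= (8.46×0.0558/0.233)^(-0.5) = (2.026)^(-0.5) = 0.703 mol/dm³.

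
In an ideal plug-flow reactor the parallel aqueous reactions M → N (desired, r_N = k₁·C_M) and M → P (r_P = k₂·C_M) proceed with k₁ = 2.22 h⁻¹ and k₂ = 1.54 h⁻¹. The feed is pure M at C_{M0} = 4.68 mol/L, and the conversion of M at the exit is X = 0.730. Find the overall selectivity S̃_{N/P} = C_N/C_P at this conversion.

C_M = C_{M0}(1−X) = 1.264 mol/L.
Both paths are first order in M, so the instantaneous fraction to N is constant: dC_N/d(−C_M) = k₁/(k₁+k₂) = 0.5904.
C_N = 0.5904·(C_{M0}−C_M) = 0.5904×3.416 = 2.02 mol/L.
C_P = (C_{M0}−C_M)−C_N = 1.399 mol/L; S̃_{N/P} = 2.017/1.399 = 1.44.

1.44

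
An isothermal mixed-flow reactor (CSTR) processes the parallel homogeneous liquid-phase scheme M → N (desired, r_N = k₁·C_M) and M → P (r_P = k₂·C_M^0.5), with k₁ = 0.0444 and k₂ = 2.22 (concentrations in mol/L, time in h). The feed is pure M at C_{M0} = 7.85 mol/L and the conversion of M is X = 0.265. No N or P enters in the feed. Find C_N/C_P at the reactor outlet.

0.0480

Exit C_M = C_{M0}(1−X) = 7.85×0.735 = 5.770 mol/L.
A CSTR operates uniformly at the exit composition, giving r_N = 0.2562 and r_P = 5.333 (each k·C_M^n at C_M = 5.770).
Overall selectivity = C_N/C_P = r_Nτ/(r_Pτ) = r_N/r_P = 0.0480.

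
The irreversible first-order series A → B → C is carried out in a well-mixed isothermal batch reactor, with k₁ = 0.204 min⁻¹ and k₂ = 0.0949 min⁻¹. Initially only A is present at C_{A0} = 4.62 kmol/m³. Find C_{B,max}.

For a first-order series the maximum intermediate yield is C_{B,max}/C_{A0} = (k₁/k₂)^[k₂/(k₂−k₁)].
= (0.204/0.0949)^(0.0949/(0.0949−0.204)) = (2.150)^(-0.8698) = 0.5139.
C_{B,max} = 0.5139×4.62 = 2.37 kmol/m³.

2.37 kmol/m³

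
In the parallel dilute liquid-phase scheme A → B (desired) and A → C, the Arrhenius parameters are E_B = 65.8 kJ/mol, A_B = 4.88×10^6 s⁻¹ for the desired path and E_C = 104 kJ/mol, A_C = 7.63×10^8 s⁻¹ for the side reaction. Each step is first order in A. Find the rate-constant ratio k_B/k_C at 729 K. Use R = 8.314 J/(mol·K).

3.49

With equal orders, S_{B/C} = k_B/k_C = (A_B/A_C)·exp[(E_C−E_B)/(RT)].
(E_C−E_B)/(RT) = (104−65.8)×10³/(8.314×729) = 38200/6061 = 6.303.
k_B/k_C = (4.88×10^6/7.63×10^8)·exp(6.303) = 0.006396 × 546.0 = 3.49.
Since E_B < E_C, lowering the temperature improves selectivity toward B.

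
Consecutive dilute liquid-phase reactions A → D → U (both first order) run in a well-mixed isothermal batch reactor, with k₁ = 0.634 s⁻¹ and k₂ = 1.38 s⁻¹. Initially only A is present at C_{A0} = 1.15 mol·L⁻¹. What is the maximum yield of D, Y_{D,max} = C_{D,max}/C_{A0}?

0.237

For a first-order series the maximum intermediate yield is C_{D,max}/C_{A0} = (k₁/k₂)^[k₂/(k₂−k₁)].
= (0.634/1.38)^(1.38/(1.38−0.634)) = (0.4594)^(1.850) = 0.2372.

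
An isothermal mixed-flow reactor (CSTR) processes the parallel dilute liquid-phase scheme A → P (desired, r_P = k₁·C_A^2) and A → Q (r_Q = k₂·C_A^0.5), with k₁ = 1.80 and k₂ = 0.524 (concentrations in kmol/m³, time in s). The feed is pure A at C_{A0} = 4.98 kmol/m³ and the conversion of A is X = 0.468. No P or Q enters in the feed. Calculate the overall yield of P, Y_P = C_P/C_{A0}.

Exit C_A = C_{A0}(1−X) = 4.98×0.532 = 2.649 kmol/m³.
In a CSTR the entire volume is at exit conditions, so r_P = 1.80×2.649^2 = 12.63 and r_Q = 0.524×2.649^0.5 = 0.8529.
Fraction of consumed A going to P: r_P/(r_P+r_Q) = 0.9368.
C_P = 0.9368·C_{A0}·X = 0.9368×4.98×0.468 = 2.18 kmol/m³; Y_P = C_P/C_{A0} = 0.438.

0.438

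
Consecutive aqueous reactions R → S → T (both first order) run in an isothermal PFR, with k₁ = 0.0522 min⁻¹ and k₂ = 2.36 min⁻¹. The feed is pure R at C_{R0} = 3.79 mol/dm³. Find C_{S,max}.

At the optimum, C_{S,max}/C_{R0} = (k₁/k₂)^[k₂/(k₂−k₁)].
= (0.0522/2.36)^(2.36/(2.36−0.0522)) = (0.02212)^(1.023) = 0.02029.
C_{S,max} = 0.02029×3.79 = 0.0769 mol/dm³.

0.0769 mol/dm³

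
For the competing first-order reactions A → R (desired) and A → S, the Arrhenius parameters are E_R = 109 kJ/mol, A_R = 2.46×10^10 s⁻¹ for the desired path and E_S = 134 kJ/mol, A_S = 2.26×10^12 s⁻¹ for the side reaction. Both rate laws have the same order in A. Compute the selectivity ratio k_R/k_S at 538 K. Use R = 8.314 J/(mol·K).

2.91

k_R/k_S = (A_R/A_S)·exp[−(E_R−E_S)/(RT)] = (A_R/A_S)·exp[(E_S−E_R)/(RT)].
(E_S−E_R)/(RT) = (134−109)×10³/(8.314×538) = 25000/4473 = 5.589.
k_R/k_S = (2.46×10^10/2.26×10^12)·exp(5.589) = 0.01088 × 267.5 = 2.91.
Since E_R < E_S, lowering the temperature improves selectivity toward R.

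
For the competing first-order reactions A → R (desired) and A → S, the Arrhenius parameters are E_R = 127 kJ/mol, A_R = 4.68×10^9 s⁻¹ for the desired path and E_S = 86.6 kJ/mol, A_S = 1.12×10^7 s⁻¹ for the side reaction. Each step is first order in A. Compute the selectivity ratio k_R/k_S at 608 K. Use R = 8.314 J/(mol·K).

0.141

Since both paths have the same order in A, the concentration cancels and S_{R/S} = k_R/k_S = (A_R/A_S)·exp[(E_S−E_R)/(RT)].
(E_S−E_R)/(RT) = (86.6−127)×10³/(8.314×608) = -40400/5055 = -7.992.
k_R/k_S = (4.68×10^9/1.12×10^7)·exp(-7.992) = 417.9 × 3.381×10^-4 = 0.141.
Since E_R > E_S, raising the temperature improves selectivity toward R.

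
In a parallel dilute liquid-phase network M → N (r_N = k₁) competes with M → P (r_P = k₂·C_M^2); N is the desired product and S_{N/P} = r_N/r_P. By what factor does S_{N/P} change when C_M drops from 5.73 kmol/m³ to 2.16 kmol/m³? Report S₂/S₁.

S_{N/P} = (k₁/k₂)·C_M^-2, so S₂/S₁ = (C_{M,2}/C_{M,1})^-2.
= (2.16/5.73)^(-2) = (0.3770)^(-2) = 7.04.

7.04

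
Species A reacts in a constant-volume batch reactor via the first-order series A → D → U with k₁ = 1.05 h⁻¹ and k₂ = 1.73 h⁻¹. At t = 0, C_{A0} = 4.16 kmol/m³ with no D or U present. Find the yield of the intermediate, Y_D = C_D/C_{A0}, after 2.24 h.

0.115

For first-order series with pure A initially, C_D(t) = k₁C_{A0}/(k₂−k₁)·(e^(−k₁t) − e^(−k₂t)).
e^(−k₁t) = e^(−1.05×2.24) = e^(−2.352) = 0.09518; e^(−k₂t) = e^(−3.875) = 0.02075.
C_D = 1.05×4.16/(1.73−1.05) × (0.09518−0.02075) = 6.424×0.07443 = 0.4781 kmol/m³.
Y_D = C_D/C_{A0} = 0.4781/4.16 = 0.115.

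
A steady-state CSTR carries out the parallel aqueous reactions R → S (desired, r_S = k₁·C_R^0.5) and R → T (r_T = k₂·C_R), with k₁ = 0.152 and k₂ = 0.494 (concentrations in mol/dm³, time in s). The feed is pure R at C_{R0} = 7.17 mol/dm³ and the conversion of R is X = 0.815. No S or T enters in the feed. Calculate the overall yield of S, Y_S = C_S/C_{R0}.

0.172

Exit C_R = C_{R0}(1−X) = 7.17×0.185 = 1.326 mol/dm³.
Rates in a CSTR are evaluated at the outlet concentration: r_S = 0.152×1.326^0.5 = 0.1751, r_T = 0.494×1.326 = 0.6553.
Fraction of consumed R going to S: r_S/(r_S+r_T) = 0.2108.
C_S = 0.2108·C_{R0}·X = 0.2108×7.17×0.815 = 1.23 mol/dm³; Y_S = C_S/C_{R0} = 0.172.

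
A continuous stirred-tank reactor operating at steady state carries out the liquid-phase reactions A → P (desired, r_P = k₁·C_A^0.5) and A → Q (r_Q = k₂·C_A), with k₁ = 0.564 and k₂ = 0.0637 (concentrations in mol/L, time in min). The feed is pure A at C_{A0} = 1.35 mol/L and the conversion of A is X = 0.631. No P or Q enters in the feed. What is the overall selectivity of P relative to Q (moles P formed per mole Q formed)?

12.5

Exit C_A = C_{A0}(1−X) = 1.35×0.369 = 0.4982 mol/L.
In a CSTR the entire volume is at exit conditions, so r_P = 0.564×0.4982^0.5 = 0.3981 and r_Q = 0.0637×0.4982 = 0.03173.
Overall selectivity = C_P/C_Q = r_Pτ/(r_Qτ) = r_P/r_Q = 12.5.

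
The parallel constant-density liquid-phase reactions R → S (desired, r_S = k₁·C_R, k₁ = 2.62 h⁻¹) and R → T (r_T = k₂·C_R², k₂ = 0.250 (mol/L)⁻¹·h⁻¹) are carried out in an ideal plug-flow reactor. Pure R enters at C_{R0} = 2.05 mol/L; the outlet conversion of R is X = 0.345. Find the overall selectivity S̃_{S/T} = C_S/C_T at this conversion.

6.19

C_R = C_{R0}(1−X) = 1.343 mol/L.
Along a PFR/batch, dC_S/dC_R = −r_S/(r_S+r_T) = −k₁/(k₁+k₂·C_R).
Integrating from C_{R0} to C_R: C_S = (2.62/0.250)·ln[(2.62+0.250·2.05)/(2.62+0.250·1.34)] = 10.48·ln(3.133/2.956) = 0.6089 mol/L.
C_T = (C_{R0}−C_R)−C_S = 0.09836 mol/L; S̃_{S/T} = 0.6089/0.09836 = 6.19.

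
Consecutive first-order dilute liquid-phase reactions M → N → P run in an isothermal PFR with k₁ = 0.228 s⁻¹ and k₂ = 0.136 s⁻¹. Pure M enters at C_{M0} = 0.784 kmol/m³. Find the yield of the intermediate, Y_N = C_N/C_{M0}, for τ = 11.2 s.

The intermediate concentration in a first-order A→B→C sequence is C_N = k₁C_{M0}(e^(−k₁τ) − e^(−k₂τ))/(k₂−k₁).
e^(−k₁τ) = e^(−0.228×11.2) = e^(−2.554) = 0.07780; e^(−k₂τ) = e^(−1.523) = 0.2180.
C_N = 0.228×0.784/(0.136−0.228) × (0.07780−0.2180) = (-1.943)×(-0.1402) = 0.2724 kmol/m³.
Y_N = C_N/C_{M0} = 0.2724/0.784 = 0.347.

0.347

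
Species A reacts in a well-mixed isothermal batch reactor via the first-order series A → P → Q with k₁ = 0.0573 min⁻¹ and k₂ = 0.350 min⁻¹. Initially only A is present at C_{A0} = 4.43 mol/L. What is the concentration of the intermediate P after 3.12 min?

The intermediate concentration in a first-order A→B→C sequence is C_P = k₁C_{A0}(e^(−k₁t) − e^(−k₂t))/(k₂−k₁).
e^(−k₁t) = e^(−0.0573×3.12) = e^(−0.1788) = 0.8363; e^(−k₂t) = e^(−1.092) = 0.3355.
C_P = 0.0573×4.43/(0.350−0.0573) × (0.8363−0.3355) = 0.8672×0.5007 = 0.4343 mol/L.

0.434 mol/L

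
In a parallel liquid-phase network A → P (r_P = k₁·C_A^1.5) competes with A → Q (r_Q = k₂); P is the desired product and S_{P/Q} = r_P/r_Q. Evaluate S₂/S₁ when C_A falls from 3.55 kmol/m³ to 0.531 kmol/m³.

S_{P/Q} = (k₁/k₂)·C_A^1.5, so S₂/S₁ = (C_{A,2}/C_{A,1})^1.5.
= (0.531/3.55)^1.5 = (0.1496)^1.5 = 0.0578.
Selectivity toward P falls as C_A falls — high-concentration operation is favoured.

0.0578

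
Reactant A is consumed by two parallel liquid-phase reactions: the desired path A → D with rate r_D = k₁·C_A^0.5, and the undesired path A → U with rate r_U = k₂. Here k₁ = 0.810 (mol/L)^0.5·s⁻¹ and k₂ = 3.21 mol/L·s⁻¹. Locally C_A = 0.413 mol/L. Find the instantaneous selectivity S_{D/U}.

0.162

S_{D/U} = r_D/r_U = (k₁·C_A^0.5)/(k₂) = (k₁/k₂)·C_A^0.5.
= (0.810×0.4130^0.5) / (3.21) = 0.5205/3.210 = 0.162.
Since the desired path is higher order in A, keeping C_A high (PFR or concentrated feed) favours D.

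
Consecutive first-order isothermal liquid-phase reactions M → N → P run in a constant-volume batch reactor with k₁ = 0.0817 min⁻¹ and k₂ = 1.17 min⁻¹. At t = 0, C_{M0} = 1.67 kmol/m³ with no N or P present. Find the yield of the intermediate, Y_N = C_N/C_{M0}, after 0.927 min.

Solving the coupled first-order balances gives C_N(t) = [k₁/(k₂−k₁)]·C_{M0}·(e^(−k₁t) − e^(−k₂t)).
e^(−k₁t) = e^(−0.0817×0.927) = e^(−0.07574) = 0.9271; e^(−k₂t) = e^(−1.085) = 0.3380.
C_N = 0.0817×1.67/(1.17−0.0817) × (0.9271−0.3380) = 0.1254×0.5890 = 0.07384 kmol/m³.
Y_N = C_N/C_{M0} = 0.07384/1.67 = 0.0442.

0.0442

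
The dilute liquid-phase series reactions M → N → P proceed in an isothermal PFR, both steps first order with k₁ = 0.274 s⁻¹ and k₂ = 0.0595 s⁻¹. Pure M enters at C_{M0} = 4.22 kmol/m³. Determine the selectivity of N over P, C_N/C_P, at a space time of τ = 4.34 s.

For first-order series with pure M initially, C_N(τ) = k₁C_{M0}/(k₂−k₁)·(e^(−k₁τ) − e^(−k₂τ)).
e^(−k₁τ) = e^(−0.274×4.34) = e^(−1.189) = 0.3045; e^(−k₂τ) = e^(−0.2582) = 0.7724.
C_N = 0.274×4.22/(0.0595−0.274) × (0.3045−0.7724) = (-5.391)×(-0.4679) = 2.522 kmol/m³.
C_M = C_{M0}e^(−k₁τ) = 1.285 kmol/m³, so C_P = C_{M0}−C_M−C_N = 0.4126 kmol/m³; C_N/C_P = 6.11.

6.11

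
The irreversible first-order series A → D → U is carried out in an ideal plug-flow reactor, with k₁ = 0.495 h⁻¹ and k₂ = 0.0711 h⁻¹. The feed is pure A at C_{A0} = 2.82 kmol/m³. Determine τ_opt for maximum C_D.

4.58 h

Setting dC_D/dτ = 0 gives τ_opt = ln(k₂/k₁)/(k₂−k₁).
= ln(0.0711/0.495)/(0.0711−0.495) = ln(0.1436)/-0.4239 = -1.940/-0.4239 = 4.58 h.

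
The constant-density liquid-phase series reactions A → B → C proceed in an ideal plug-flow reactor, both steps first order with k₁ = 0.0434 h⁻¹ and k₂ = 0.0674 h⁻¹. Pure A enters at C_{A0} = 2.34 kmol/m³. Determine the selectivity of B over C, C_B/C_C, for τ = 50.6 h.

For first-order series with pure A initially, C_B(τ) = k₁C_{A0}/(k₂−k₁)·(e^(−k₁τ) − e^(−k₂τ)).
e^(−k₁τ) = e^(−0.0434×50.6) = e^(−2.196) = 0.1112; e^(−k₂τ) = e^(−3.410) = 0.03303.
C_B = 0.0434×2.34/(0.0674−0.0434) × (0.1112−0.03303) = 4.231×0.07822 = 0.3310 kmol/m³.
C_A = C_{A0}e^(−k₁τ) = 0.2603 kmol/m³, so C_C = C_{A0}−C_A−C_B = 1.749 kmol/m³; C_B/C_C = 0.189.

0.189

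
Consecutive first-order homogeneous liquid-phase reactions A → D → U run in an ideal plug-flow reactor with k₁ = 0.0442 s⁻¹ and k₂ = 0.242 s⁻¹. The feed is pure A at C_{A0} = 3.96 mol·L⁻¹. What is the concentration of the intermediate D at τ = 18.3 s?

Solving the coupled first-order balances gives C_D(τ) = [k₁/(k₂−k₁)]·C_{A0}·(e^(−k₁τ) − e^(−k₂τ)).
e^(−k₁τ) = e^(−0.0442×18.3) = e^(−0.8089) = 0.4454; e^(−k₂τ) = e^(−4.429) = 0.01193.
C_D = 0.0442×3.96/(0.242−0.0442) × (0.4454−0.01193) = 0.8849×0.4334 = 0.3835 mol·L⁻¹.

0.384 mol·L⁻¹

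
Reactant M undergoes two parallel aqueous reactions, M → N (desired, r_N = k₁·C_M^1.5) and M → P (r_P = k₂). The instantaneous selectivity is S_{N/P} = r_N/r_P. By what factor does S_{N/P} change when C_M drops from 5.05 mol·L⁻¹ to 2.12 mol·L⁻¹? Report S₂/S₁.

0.272

S_{N/P} = (k₁/k₂)·C_M^1.5, so S₂/S₁ = (C_{M,2}/C_{M,1})^1.5.
= (2.12/5.05)^1.5 = (0.4198)^1.5 = 0.272.
Selectivity toward N falls as C_M falls — high-concentration operation is favoured.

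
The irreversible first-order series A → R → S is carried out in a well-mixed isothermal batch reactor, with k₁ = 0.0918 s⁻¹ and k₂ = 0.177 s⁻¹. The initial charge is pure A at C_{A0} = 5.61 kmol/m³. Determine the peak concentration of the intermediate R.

1.43 kmol/m³

For a first-order series the maximum intermediate yield is C_{R,max}/C_{A0} = (k₁/k₂)^[k₂/(k₂−k₁)].
= (0.0918/0.177)^(0.177/(0.177−0.0918)) = (0.5186)^(2.077) = 0.2557.
C_{R,max} = 0.2557×5.61 = 1.43 kmol/m³.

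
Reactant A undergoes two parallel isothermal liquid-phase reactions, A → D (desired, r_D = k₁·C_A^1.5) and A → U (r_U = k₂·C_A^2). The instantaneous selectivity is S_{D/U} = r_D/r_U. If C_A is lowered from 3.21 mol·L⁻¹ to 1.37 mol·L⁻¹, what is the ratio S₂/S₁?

1.53

S_{D/U} = (k₁/k₂)·C_A^-0.5, so S₂/S₁ = (C_{A,2}/C_{A,1})^-0.5.
= (1.37/3.21)^(-0.5) = (0.4268)^(-0.5) = 1.53.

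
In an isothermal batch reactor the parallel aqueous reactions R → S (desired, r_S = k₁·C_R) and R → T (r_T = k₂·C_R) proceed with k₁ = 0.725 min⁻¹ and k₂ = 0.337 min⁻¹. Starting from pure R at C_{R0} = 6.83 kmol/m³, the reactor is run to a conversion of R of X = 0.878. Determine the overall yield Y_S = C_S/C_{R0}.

0.599

C_R = C_{R0}(1−X) = 0.8333 kmol/m³.
Both paths are first order in R, so the instantaneous fraction to S is constant: dC_S/d(−C_R) = k₁/(k₁+k₂) = 0.6827.
C_S = 0.6827·(C_{R0}−C_R) = 0.6827×5.997 = 4.09 kmol/m³.
Y_S = C_S/C_{R0} = 4.094/6.83 = 0.599.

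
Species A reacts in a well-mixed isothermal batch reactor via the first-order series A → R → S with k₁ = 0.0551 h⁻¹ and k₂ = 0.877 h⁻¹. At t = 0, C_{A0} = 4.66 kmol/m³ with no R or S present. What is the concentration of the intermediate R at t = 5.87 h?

0.224 kmol/m³

For first-order series with pure A initially, C_R(t) = k₁C_{A0}/(k₂−k₁)·(e^(−k₁t) − e^(−k₂t)).
e^(−k₁t) = e^(−0.0551×5.87) = e^(−0.3234) = 0.7237; e^(−k₂t) = e^(−5.148) = 0.005811.
C_R = 0.0551×4.66/(0.877−0.0551) × (0.7237−0.005811) = 0.3124×0.7178 = 0.2243 kmol/m³.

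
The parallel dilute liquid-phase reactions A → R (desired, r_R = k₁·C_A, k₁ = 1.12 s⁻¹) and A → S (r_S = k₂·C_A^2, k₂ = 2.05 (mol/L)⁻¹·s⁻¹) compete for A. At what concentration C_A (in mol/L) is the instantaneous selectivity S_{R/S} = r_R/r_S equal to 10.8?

0.0506 mol/L

S_{R/S} = (k₁/k₂)·C_A⁻¹ ⇒ C_A = (S·k₂/k₁)^(-1).
= (10.8×2.05/1.12)^(-1) = (19.77)^(-1) = 0.0506 mol/L.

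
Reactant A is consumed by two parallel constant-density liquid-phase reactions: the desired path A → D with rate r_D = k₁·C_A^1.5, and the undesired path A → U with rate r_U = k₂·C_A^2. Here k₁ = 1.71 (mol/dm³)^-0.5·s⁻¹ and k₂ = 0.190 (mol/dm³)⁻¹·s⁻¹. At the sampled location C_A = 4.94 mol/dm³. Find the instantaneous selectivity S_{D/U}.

S_{D/U} = r_D/r_U = (k₁·C_A^1.5)/(k₂·C_A^2) = (k₁/k₂)·C_A^-0.5.
= (1.71×4.940^1.5) / (0.190×4.940^2) = 18.78/4.637 = 4.05.

4.05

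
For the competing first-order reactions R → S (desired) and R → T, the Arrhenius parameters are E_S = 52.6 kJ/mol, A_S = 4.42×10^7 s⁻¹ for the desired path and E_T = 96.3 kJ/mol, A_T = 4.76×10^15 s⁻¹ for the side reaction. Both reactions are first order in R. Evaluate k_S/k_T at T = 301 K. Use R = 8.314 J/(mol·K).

0.356

With equal orders, S_{S/T} = k_S/k_T = (A_S/A_T)·exp[(E_T−E_S)/(RT)].
(E_T−E_S)/(RT) = (96.3−52.6)×10³/(8.314×301) = 43700/2503 = 17.46.
k_S/k_T = (4.42×10^7/4.76×10^15)·exp(17.46) = 9.286×10^-9 × 3.836×10^7 = 0.356.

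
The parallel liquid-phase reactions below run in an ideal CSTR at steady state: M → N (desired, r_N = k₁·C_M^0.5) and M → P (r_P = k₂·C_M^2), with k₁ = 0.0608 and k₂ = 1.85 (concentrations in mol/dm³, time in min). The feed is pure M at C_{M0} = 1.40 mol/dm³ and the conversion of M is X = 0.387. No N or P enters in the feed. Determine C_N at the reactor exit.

0.0215 mol/dm³

Exit C_M = C_{M0}(1−X) = 1.40×0.613 = 0.8582 mol/dm³.
In a CSTR the entire volume is at exit conditions, so r_N = 0.0608×0.8582^0.5 = 0.05632 and r_P = 1.85×0.8582^2 = 1.363.
Fraction of consumed M going to N: r_N/(r_N+r_P) = 0.03970.
C_N = 0.03970·C_{M0}·X = 0.03970×1.40×0.387 = 0.0215 mol/dm³.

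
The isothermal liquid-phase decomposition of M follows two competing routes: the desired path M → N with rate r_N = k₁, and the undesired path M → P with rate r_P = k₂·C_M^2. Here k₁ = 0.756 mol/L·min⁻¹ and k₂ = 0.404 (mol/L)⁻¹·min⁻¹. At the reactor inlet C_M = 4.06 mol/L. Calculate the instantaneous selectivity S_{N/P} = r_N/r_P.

S_{N/P} = r_N/r_P = (k₁)/(k₂·C_M^2) = (k₁/k₂)·C_M^-2.
= (0.756) / (0.404×4.060^2) = 0.7560/6.659 = 0.114.

0.114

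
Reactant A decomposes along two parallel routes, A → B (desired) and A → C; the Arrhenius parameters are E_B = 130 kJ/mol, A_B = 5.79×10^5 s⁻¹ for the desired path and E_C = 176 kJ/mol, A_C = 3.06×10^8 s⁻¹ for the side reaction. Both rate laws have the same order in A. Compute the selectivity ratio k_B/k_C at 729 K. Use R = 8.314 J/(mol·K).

3.74

With equal orders, S_{B/C} = k_B/k_C = (A_B/A_C)·exp[(E_C−E_B)/(RT)].
(E_C−E_B)/(RT) = (176−130)×10³/(8.314×729) = 46000/6061 = 7.590.
k_B/k_C = (5.79×10^5/3.06×10^8)·exp(7.590) = 0.001892 × 1978 = 3.74.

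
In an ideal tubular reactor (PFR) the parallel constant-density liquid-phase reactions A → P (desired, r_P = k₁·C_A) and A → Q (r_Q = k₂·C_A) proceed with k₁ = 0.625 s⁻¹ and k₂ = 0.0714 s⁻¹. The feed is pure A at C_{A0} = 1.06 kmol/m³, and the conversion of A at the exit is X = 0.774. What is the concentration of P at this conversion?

C_A = C_{A0}(1−X) = 0.2396 kmol/m³.
Both paths are first order in A, so the instantaneous fraction to P is constant: dC_P/d(−C_A) = k₁/(k₁+k₂) = 0.8975.
C_P = 0.8975·(C_{A0}−C_A) = 0.8975×0.8204 = 0.736 kmol/m³.

0.736 kmol/m³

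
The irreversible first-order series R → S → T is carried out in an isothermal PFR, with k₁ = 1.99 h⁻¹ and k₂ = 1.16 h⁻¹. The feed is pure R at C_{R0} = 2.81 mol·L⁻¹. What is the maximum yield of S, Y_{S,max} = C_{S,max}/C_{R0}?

0.470

For a first-order series the maximum intermediate yield is C_{S,max}/C_{R0} = (k₁/k₂)^[k₂/(k₂−k₁)].
= (1.99/1.16)^(1.16/(1.16−1.99)) = (1.716)^(-1.398) = 0.4703.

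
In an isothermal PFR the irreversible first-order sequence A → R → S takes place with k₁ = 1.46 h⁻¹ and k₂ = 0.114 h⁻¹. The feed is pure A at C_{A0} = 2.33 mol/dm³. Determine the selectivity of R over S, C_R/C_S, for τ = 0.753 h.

The intermediate concentration in a first-order A→B→C sequence is C_R = k₁C_{A0}(e^(−k₁τ) − e^(−k₂τ))/(k₂−k₁).
e^(−k₁τ) = e^(−1.46×0.753) = e^(−1.099) = 0.3331; e^(−k₂τ) = e^(−0.08584) = 0.9177.
C_R = 1.46×2.33/(0.114−1.46) × (0.3331−0.9177) = (-2.527)×(-0.5847) = 1.478 mol/dm³.
C_A = C_{A0}e^(−k₁τ) = 0.7761 mol/dm³, so C_S = C_{A0}−C_A−C_R = 0.07629 mol/dm³; C_R/C_S = 19.4.

19.4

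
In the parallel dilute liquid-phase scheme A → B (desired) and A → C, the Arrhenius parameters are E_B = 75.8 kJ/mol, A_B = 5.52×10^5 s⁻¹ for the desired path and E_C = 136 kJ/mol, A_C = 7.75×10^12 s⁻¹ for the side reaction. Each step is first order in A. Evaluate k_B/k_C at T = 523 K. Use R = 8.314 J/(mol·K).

k_B/k_C = (A_B/A_C)·exp[−(E_B−E_C)/(RT)] = (A_B/A_C)·exp[(E_C−E_B)/(RT)].
(E_C−E_B)/(RT) = (136−75.8)×10³/(8.314×523) = 60200/4348 = 13.84.
k_B/k_C = (5.52×10^5/7.75×10^12)·exp(13.84) = 7.123×10^-8 × 1.030×10^6 = 0.0733.

0.0733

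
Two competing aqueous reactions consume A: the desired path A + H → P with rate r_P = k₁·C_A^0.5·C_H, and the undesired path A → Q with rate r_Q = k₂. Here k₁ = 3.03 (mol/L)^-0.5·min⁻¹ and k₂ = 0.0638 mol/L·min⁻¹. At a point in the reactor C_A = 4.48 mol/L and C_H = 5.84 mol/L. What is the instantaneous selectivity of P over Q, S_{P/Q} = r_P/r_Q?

587

S_{P/Q} = r_P/r_Q = (k₁·C_A^0.5·C_H)/(k₂) = (k₁/k₂)·C_A^0.5·C_H.
= (3.03×4.480^0.5×5.840) / (0.0638) = 37.45/0.06380 = 587.
Since the desired path is higher order in A, keeping C_A high (PFR or concentrated feed) favours P.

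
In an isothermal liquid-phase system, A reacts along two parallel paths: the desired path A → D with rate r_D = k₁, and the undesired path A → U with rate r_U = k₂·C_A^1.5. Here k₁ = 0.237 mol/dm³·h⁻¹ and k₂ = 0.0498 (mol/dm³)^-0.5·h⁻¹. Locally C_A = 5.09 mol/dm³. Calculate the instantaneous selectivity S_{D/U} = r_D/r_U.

0.414

S_{D/U} = r_D/r_U = (k₁)/(k₂·C_A^1.5) = (k₁/k₂)·C_A^-1.5.
= (0.237) / (0.0498×5.090^1.5) = 0.2370/0.5719 = 0.414.
The undesired path is higher order in A, so low C_A (CSTR or dilute feed) favours D.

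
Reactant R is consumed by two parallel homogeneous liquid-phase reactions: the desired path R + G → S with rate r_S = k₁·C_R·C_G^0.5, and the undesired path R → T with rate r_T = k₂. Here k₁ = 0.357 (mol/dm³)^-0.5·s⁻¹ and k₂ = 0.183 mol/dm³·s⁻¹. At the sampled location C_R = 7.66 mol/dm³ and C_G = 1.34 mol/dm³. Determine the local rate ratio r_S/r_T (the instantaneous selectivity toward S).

17.3

S_{S/T} = r_S/r_T = (k₁·C_R·C_G^0.5)/(k₂) = (k₁/k₂)·C_R·C_G^0.5.
= (0.357×7.660×1.340^0.5) / (0.183) = 3.166/0.1830 = 17.3.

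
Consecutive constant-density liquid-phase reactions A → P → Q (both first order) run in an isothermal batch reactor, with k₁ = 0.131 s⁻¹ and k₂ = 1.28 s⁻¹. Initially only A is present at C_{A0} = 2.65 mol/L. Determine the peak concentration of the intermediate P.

0.209 mol/L

Evaluating C_P at t_opt = ln(k₂/k₁)/(k₂−k₁) gives C_{P,max}/C_{A0} = (k₁/k₂)^[k₂/(k₂−k₁)].
= (0.131/1.28)^(1.28/(1.28−0.131)) = (0.1023)^(1.114) = 0.07892.
C_{P,max} = 0.07892×2.65 = 0.209 mol/L.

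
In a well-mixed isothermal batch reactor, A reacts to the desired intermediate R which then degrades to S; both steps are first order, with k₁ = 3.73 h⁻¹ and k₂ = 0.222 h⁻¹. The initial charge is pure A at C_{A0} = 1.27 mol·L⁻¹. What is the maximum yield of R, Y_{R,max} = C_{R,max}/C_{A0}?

At the optimum, C_{R,max}/C_{A0} = (k₁/k₂)^[k₂/(k₂−k₁)].
= (3.73/0.222)^(0.222/(0.222−3.73)) = (16.80)^(-0.06328) = 0.8365.

0.836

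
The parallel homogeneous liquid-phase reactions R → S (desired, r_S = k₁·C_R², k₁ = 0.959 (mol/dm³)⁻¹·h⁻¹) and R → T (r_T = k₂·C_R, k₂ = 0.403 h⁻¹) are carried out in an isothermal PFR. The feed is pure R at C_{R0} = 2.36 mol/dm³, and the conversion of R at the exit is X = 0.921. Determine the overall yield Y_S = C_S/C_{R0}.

C_R = C_{R0}(1−X) = 0.1864 mol/dm³.
Along a PFR/batch, dC_T/dC_R = −r_T/(r_S+r_T) = −k₂/(k₂+k₁·C_R).
Integrating from C_{R0} to C_R: C_T = (0.403/0.959)·ln[(0.403+0.959·2.36)/(0.403+0.959·0.186)] = 0.4202·ln(2.666/0.5818) = 0.6397 mol/dm³.
Then C_S = (C_{R0}−C_R) − C_T = 2.174 − 0.6397 = 1.534 mol/dm³.
Y_S = C_S/C_{R0} = 1.534/2.36 = 0.650.

0.650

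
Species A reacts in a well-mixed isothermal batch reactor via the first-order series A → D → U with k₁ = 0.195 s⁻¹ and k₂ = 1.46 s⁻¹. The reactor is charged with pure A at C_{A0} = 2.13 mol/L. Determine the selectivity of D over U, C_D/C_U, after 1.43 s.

Solving the coupled first-order balances gives C_D(t) = [k₁/(k₂−k₁)]·C_{A0}·(e^(−k₁t) − e^(−k₂t)).
e^(−k₁t) = e^(−0.195×1.43) = e^(−0.2788) = 0.7567; e^(−k₂t) = e^(−2.088) = 0.1240.
C_D = 0.195×2.13/(1.46−0.195) × (0.7567−0.1240) = 0.3283×0.6327 = 0.2077 mol/L.
C_A = C_{A0}e^(−k₁t) = 1.612 mol/L, so C_U = C_{A0}−C_A−C_D = 0.3106 mol/L; C_D/C_U = 0.669.

0.669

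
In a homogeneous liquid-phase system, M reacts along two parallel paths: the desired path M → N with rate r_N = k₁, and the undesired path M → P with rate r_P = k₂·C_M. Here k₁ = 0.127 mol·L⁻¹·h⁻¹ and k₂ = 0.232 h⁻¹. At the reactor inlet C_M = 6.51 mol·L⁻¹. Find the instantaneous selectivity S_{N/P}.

S_{N/P} = r_N/r_P = (k₁)/(k₂·C_M) = (k₁/k₂)·C_M⁻¹.
= (0.127) / (0.232×6.510) = 0.1270/1.510 = 0.0841.

0.0841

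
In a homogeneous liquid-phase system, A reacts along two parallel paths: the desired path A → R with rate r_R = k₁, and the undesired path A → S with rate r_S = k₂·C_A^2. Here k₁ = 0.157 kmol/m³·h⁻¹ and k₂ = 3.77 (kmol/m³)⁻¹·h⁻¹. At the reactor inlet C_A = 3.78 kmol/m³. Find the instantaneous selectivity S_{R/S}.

S_{R/S} = r_R/r_S = (k₁)/(k₂·C_A^2) = (k₁/k₂)·C_A^-2.
= (0.157) / (3.77×3.780^2) = 0.1570/53.87 = 0.00291.
The undesired path is higher order in A, so low C_A (CSTR or dilute feed) favours R.

0.00291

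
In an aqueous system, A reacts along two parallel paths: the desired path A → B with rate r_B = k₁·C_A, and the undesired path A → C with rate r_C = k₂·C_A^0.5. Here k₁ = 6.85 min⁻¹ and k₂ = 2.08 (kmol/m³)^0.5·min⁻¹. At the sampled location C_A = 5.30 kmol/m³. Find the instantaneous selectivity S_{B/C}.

7.58

S_{B/C} = r_B/r_C = (k₁·C_A)/(k₂·C_A^0.5) = (k₁/k₂)·C_A^0.5.
= (6.85×5.300) / (2.08×5.300^0.5) = 36.30/4.789 = 7.58.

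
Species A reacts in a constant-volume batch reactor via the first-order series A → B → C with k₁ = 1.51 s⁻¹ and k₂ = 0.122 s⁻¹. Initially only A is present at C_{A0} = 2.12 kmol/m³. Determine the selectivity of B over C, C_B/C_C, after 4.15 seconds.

For first-order series with pure A initially, C_B(t) = k₁C_{A0}/(k₂−k₁)·(e^(−k₁t) − e^(−k₂t)).
e^(−k₁t) = e^(−1.51×4.15) = e^(−6.267) = 0.001899; e^(−k₂t) = e^(−0.5063) = 0.6027.
C_B = 1.51×2.12/(0.122−1.51) × (0.001899−0.6027) = (-2.306)×(-0.6008) = 1.386 kmol/m³.
C_A = C_{A0}e^(−k₁t) = 0.004026 kmol/m³, so C_C = C_{A0}−C_A−C_B = 0.7303 kmol/m³; C_B/C_C = 1.90.

1.90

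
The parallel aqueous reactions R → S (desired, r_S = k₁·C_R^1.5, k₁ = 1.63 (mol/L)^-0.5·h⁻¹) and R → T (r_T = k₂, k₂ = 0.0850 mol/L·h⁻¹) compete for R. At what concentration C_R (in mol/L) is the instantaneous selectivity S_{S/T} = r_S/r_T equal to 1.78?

0.205 mol/L

S_{S/T} = (k₁/k₂)·C_R^1.5 ⇒ C_R = (S·k₂/k₁)^(1/1.5).
= (1.78×0.0850/1.63)^(0.6667) = (0.09282)^(0.6667) = 0.205 mol/L.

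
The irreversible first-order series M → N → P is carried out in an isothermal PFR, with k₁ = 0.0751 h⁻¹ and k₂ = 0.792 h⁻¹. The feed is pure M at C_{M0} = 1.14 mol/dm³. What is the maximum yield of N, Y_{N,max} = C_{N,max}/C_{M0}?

At the optimum, C_{N,max}/C_{M0} = (k₁/k₂)^[k₂/(k₂−k₁)].
= (0.0751/0.792)^(0.792/(0.792−0.0751)) = (0.09482)^(1.105) = 0.07409.

0.0741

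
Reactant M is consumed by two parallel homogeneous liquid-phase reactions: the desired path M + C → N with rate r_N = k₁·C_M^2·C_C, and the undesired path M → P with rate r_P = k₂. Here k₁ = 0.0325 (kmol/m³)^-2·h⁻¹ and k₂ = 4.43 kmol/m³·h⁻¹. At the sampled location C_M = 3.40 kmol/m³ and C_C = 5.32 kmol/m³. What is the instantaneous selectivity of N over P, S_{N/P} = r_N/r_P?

S_{N/P} = r_N/r_P = (k₁·C_M^2·C_C)/(k₂) = (k₁/k₂)·C_M^2·C_C.
= (0.0325×3.400^2×5.320) / (4.43) = 1.999/4.430 = 0.451.

0.451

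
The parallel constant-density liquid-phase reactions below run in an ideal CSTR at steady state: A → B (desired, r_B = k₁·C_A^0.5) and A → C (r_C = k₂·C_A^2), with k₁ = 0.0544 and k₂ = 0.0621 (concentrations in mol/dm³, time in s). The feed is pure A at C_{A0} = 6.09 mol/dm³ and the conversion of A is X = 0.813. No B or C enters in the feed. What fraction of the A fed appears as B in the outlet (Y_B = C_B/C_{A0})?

Exit C_A = C_{A0}(1−X) = 6.09×0.187 = 1.139 mol/dm³.
Rates in a CSTR are evaluated at the outlet concentration: r_B = 0.0544×1.139^0.5 = 0.05805, r_C = 0.0621×1.139^2 = 0.08054.
Fraction of consumed A going to B: r_B/(r_B+r_C) = 0.4189.
C_B = 0.4189·C_{A0}·X = 0.4189×6.09×0.813 = 2.07 mol/dm³; Y_B = C_B/C_{A0} = 0.341.

0.341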